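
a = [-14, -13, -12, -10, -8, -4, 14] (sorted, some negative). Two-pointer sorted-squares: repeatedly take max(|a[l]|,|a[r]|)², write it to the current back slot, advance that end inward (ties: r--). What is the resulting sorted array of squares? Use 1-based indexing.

l=1 r=7: |-14|<=|14| out[7]=196, r--
l=1 r=6: |-14|>|-4| out[6]=196, l++
l=2 r=6: |-13|>|-4| out[5]=169, l++
l=3 r=6: |-12|>|-4| out[4]=144, l++
l=4 r=6: |-10|>|-4| out[3]=100, l++
l=5 r=6: |-8|>|-4| out[2]=64, l++
l=6 r=6: |-4|<=|-4| out[1]=16, r--

[16, 64, 100, 144, 169, 196, 196]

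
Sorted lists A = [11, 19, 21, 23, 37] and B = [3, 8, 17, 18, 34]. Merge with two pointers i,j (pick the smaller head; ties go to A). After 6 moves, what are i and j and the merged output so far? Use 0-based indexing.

i=2, j=4, merged so far=[3, 8, 11, 17, 18, 19]

[i=0,j=0] A[i]=11>B[j]=3 take 3 → j++
[i=0,j=1] A[i]=11>B[j]=8 take 8 → j++
[i=0,j=2] A[i]=11<=B[j]=17 take 11 → i++
[i=1,j=2] A[i]=19>B[j]=17 take 17 → j++
[i=1,j=3] A[i]=19>B[j]=18 take 18 → j++
[i=1,j=4] A[i]=19<=B[j]=34 take 19 → i++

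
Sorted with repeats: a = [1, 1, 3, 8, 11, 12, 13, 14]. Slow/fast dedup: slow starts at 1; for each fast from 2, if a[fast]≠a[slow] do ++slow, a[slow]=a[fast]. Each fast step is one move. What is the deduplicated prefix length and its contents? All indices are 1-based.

length 7; prefix = [1, 3, 8, 11, 12, 13, 14]

(s=1,f=2) a[fast]=1=a[slow] dup → fast++
(s=1,f=3) a[fast]=3≠a[slow]=1 write a[2]=3 → slow++,fast++
(s=2,f=4) a[fast]=8≠a[slow]=3 write a[3]=8 → slow++,fast++
(s=3,f=5) a[fast]=11≠a[slow]=8 write a[4]=11 → slow++,fast++
(s=4,f=6) a[fast]=12≠a[slow]=11 write a[5]=12 → slow++,fast++
(s=5,f=7) a[fast]=13≠a[slow]=12 write a[6]=13 → slow++,fast++
(s=6,f=8) a[fast]=14≠a[slow]=13 write a[7]=14 → slow++,fast++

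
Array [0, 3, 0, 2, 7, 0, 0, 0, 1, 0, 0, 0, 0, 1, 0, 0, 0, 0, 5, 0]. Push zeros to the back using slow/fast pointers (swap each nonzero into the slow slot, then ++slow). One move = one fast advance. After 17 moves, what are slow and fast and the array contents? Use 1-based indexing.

(s=1,f=1) a[fast]=0 → fast++
(s=1,f=2) a[fast]=3≠0 swap→a[1]=3 → slow++,fast++
(s=2,f=3) a[fast]=0 → fast++
(s=2,f=4) a[fast]=2≠0 swap→a[2]=2 → slow++,fast++
(s=3,f=5) a[fast]=7≠0 swap→a[3]=7 → slow++,fast++
(s=4,f=6) a[fast]=0 → fast++
(s=4,f=7) a[fast]=0 → fast++
(s=4,f=8) a[fast]=0 → fast++
(s=4,f=9) a[fast]=1≠0 swap→a[4]=1 → slow++,fast++
(s=5,f=10) a[fast]=0 → fast++
(s=5,f=11) a[fast]=0 → fast++
(s=5,f=12) a[fast]=0 → fast++
(s=5,f=13) a[fast]=0 → fast++
(s=5,f=14) a[fast]=1≠0 swap→a[5]=1 → slow++,fast++
(s=6,f=15) a[fast]=0 → fast++
(s=6,f=16) a[fast]=0 → fast++
(s=6,f=17) a[fast]=0 → fast++

slow=6, fast=18, a=[3, 2, 7, 1, 1, 0, 0, 0, 0, 0, 0, 0, 0, 0, 0, 0, 0, 0, 5, 0]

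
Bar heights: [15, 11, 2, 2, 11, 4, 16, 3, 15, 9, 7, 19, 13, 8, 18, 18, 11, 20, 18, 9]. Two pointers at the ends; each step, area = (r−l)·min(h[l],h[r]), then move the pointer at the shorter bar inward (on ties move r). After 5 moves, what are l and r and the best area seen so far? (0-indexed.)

l=0 r=19: min(15,9)*19=171 best=171 *, r--
l=0 r=18: min(15,18)*18=270 best=270 *, l++
l=1 r=18: min(11,18)*17=187 best=270, l++
l=2 r=18: min(2,18)*16=32 best=270, l++
l=3 r=18: min(2,18)*15=30 best=270, l++

l=4, r=18, best area=270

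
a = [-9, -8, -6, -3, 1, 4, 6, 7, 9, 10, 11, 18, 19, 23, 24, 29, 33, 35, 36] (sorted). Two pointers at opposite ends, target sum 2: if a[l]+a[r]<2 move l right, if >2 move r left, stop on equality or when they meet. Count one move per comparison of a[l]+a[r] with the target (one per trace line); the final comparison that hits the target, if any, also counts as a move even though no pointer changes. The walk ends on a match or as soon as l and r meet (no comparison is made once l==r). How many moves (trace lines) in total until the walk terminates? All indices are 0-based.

9 moves

[0,18] -9+36=27 >2 → r--
[0,17] -9+35=26 >2 → r--
[0,16] -9+33=24 >2 → r--
[0,15] -9+29=20 >2 → r--
[0,14] -9+24=15 >2 → r--
[0,13] -9+23=14 >2 → r--
[0,12] -9+19=10 >2 → r--
[0,11] -9+18=9 >2 → r--
[0,10] -9+11=2 → found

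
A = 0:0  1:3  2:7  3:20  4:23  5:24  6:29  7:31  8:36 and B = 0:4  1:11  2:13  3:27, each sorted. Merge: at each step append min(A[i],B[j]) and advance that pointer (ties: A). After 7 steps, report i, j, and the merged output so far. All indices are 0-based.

[i=0,j=0] A[i]=0<=B[j]=4 take 0 → i++
[i=1,j=0] A[i]=3<=B[j]=4 take 3 → i++
[i=2,j=0] A[i]=7>B[j]=4 take 4 → j++
[i=2,j=1] A[i]=7<=B[j]=11 take 7 → i++
[i=3,j=1] A[i]=20>B[j]=11 take 11 → j++
[i=3,j=2] A[i]=20>B[j]=13 take 13 → j++
[i=3,j=3] A[i]=20<=B[j]=27 take 20 → i++

i=4, j=3, merged so far=[0, 3, 4, 7, 11, 13, 20]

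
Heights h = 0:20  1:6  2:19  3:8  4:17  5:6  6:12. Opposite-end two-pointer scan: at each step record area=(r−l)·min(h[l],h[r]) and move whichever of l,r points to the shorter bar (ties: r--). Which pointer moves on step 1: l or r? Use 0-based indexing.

r

[0,6] min(20,12)*6=72 best=72 * → r--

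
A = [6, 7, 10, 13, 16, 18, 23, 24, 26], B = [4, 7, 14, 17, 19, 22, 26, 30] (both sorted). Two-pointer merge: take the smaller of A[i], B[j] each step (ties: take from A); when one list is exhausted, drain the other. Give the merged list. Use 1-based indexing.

i=1 j=1: A[i]=6>B[j]=4 take 4, j++
i=1 j=2: A[i]=6<=B[j]=7 take 6, i++
i=2 j=2: A[i]=7<=B[j]=7 take 7, i++
i=3 j=2: A[i]=10>B[j]=7 take 7, j++
i=3 j=3: A[i]=10<=B[j]=14 take 10, i++
i=4 j=3: A[i]=13<=B[j]=14 take 13, i++
i=5 j=3: A[i]=16>B[j]=14 take 14, j++
i=5 j=4: A[i]=16<=B[j]=17 take 16, i++
i=6 j=4: A[i]=18>B[j]=17 take 17, j++
i=6 j=5: A[i]=18<=B[j]=19 take 18, i++
i=7 j=5: A[i]=23>B[j]=19 take 19, j++
i=7 j=6: A[i]=23>B[j]=22 take 22, j++
i=7 j=7: A[i]=23<=B[j]=26 take 23, i++
i=8 j=7: A[i]=24<=B[j]=26 take 24, i++
i=9 j=7: A[i]=26<=B[j]=26 take 26, i++
i=10 j=7: A done, take B[j]=26, j++
i=10 j=8: A done, take B[j]=30, j++

[4, 6, 7, 7, 10, 13, 14, 16, 17, 18, 19, 22, 23, 24, 26, 26, 30]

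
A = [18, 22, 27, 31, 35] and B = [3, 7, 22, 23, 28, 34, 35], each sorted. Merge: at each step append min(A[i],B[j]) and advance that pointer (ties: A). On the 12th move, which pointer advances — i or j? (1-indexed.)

j

i=1 j=1: A[i]=18>B[j]=3 take 3, j++
i=1 j=2: A[i]=18>B[j]=7 take 7, j++
i=1 j=3: A[i]=18<=B[j]=22 take 18, i++
i=2 j=3: A[i]=22<=B[j]=22 take 22, i++
i=3 j=3: A[i]=27>B[j]=22 take 22, j++
i=3 j=4: A[i]=27>B[j]=23 take 23, j++
i=3 j=5: A[i]=27<=B[j]=28 take 27, i++
i=4 j=5: A[i]=31>B[j]=28 take 28, j++
i=4 j=6: A[i]=31<=B[j]=34 take 31, i++
i=5 j=6: A[i]=35>B[j]=34 take 34, j++
i=5 j=7: A[i]=35<=B[j]=35 take 35, i++
i=6 j=7: A done, take B[j]=35, j++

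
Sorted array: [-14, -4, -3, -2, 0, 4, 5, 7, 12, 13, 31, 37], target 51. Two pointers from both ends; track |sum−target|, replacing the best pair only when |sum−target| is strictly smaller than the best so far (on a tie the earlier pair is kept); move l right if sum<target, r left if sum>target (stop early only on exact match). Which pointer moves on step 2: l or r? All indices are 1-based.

[1,12] -14+37=23 d=28 * → l++
[2,12] -4+37=33 d=18 * → l++

l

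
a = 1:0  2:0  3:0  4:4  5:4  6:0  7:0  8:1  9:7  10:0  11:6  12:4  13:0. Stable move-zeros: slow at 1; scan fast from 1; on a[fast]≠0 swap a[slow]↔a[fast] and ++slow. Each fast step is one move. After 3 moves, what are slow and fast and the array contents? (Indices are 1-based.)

(s=1,f=1) a[fast]=0 → fast++
(s=1,f=2) a[fast]=0 → fast++
(s=1,f=3) a[fast]=0 → fast++

slow=1, fast=4, a=[0, 0, 0, 4, 4, 0, 0, 1, 7, 0, 6, 4, 0]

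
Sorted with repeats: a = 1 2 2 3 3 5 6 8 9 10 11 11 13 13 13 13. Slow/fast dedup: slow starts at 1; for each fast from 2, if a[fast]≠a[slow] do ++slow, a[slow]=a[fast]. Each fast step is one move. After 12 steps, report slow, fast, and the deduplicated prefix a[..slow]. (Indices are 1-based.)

slow=10, fast=14, prefix=[1, 2, 3, 5, 6, 8, 9, 10, 11, 13]

slow=1 fast=2: a[fast]=2≠a[slow]=1 write a[2]=2, slow++,fast++
slow=2 fast=3: a[fast]=2=a[slow] dup, fast++
slow=2 fast=4: a[fast]=3≠a[slow]=2 write a[3]=3, slow++,fast++
slow=3 fast=5: a[fast]=3=a[slow] dup, fast++
slow=3 fast=6: a[fast]=5≠a[slow]=3 write a[4]=5, slow++,fast++
slow=4 fast=7: a[fast]=6≠a[slow]=5 write a[5]=6, slow++,fast++
slow=5 fast=8: a[fast]=8≠a[slow]=6 write a[6]=8, slow++,fast++
slow=6 fast=9: a[fast]=9≠a[slow]=8 write a[7]=9, slow++,fast++
slow=7 fast=10: a[fast]=10≠a[slow]=9 write a[8]=10, slow++,fast++
slow=8 fast=11: a[fast]=11≠a[slow]=10 write a[9]=11, slow++,fast++
slow=9 fast=12: a[fast]=11=a[slow] dup, fast++
slow=9 fast=13: a[fast]=13≠a[slow]=11 write a[10]=13, slow++,fast++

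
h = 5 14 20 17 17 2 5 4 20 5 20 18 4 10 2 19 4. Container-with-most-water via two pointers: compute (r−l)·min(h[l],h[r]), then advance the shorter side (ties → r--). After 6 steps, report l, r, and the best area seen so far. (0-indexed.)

l=2, r=12, best area=247

[0,16] min(5,4)*16=64 best=64 * → r--
[0,15] min(5,19)*15=75 best=75 * → l++
[1,15] min(14,19)*14=196 best=196 * → l++
[2,15] min(20,19)*13=247 best=247 * → r--
[2,14] min(20,2)*12=24 best=247 → r--
[2,13] min(20,10)*11=110 best=247 → r--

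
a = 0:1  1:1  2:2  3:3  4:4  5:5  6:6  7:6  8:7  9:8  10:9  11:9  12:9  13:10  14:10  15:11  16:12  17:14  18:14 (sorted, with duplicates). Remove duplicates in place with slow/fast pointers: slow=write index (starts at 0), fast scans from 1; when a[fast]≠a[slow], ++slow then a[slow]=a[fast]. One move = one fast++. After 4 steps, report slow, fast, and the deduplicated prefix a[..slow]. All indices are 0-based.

slow=3, fast=5, prefix=[1, 2, 3, 4]

(s=0,f=1) a[fast]=1=a[slow] dup → fast++
(s=0,f=2) a[fast]=2≠a[slow]=1 write a[1]=2 → slow++,fast++
(s=1,f=3) a[fast]=3≠a[slow]=2 write a[2]=3 → slow++,fast++
(s=2,f=4) a[fast]=4≠a[slow]=3 write a[3]=4 → slow++,fast++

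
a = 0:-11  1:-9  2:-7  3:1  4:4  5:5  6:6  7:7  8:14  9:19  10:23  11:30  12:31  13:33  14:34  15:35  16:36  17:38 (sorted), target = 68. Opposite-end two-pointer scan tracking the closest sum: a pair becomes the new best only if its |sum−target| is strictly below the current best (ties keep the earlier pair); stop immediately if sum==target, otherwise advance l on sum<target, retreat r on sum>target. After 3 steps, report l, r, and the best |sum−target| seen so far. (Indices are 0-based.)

l=3, r=17, best |Δ|=37

l=0 r=17: -11+38=27 d=41 *, l++
l=1 r=17: -9+38=29 d=39 *, l++
l=2 r=17: -7+38=31 d=37 *, l++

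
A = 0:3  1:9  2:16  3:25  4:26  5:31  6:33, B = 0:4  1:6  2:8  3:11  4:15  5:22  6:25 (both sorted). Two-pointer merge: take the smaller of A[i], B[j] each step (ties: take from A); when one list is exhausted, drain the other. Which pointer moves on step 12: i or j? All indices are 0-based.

i

i=0 j=0: A[i]=3<=B[j]=4 take 3, i++
i=1 j=0: A[i]=9>B[j]=4 take 4, j++
i=1 j=1: A[i]=9>B[j]=6 take 6, j++
i=1 j=2: A[i]=9>B[j]=8 take 8, j++
i=1 j=3: A[i]=9<=B[j]=11 take 9, i++
i=2 j=3: A[i]=16>B[j]=11 take 11, j++
i=2 j=4: A[i]=16>B[j]=15 take 15, j++
i=2 j=5: A[i]=16<=B[j]=22 take 16, i++
i=3 j=5: A[i]=25>B[j]=22 take 22, j++
i=3 j=6: A[i]=25<=B[j]=25 take 25, i++
i=4 j=6: A[i]=26>B[j]=25 take 25, j++
i=4 j=7: B done, take A[i]=26, i++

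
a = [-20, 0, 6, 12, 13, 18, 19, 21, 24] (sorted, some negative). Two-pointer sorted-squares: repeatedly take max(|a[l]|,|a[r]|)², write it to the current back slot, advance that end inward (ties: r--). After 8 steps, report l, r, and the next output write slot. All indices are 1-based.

l=2, r=2, next write slot=1

[1,9] |-20|<=|24| out[9]=576 → r--
[1,8] |-20|<=|21| out[8]=441 → r--
[1,7] |-20|>|19| out[7]=400 → l++
[2,7] |0|<=|19| out[6]=361 → r--
[2,6] |0|<=|18| out[5]=324 → r--
[2,5] |0|<=|13| out[4]=169 → r--
[2,4] |0|<=|12| out[3]=144 → r--
[2,3] |0|<=|6| out[2]=36 → r--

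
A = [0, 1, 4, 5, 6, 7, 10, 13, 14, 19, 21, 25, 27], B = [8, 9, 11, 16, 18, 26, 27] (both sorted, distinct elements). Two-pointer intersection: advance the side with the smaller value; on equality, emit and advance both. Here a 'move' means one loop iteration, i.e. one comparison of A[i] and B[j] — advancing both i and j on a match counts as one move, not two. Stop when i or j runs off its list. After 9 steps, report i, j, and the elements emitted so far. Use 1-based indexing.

i=1 j=1: 0<8, i++
i=2 j=1: 1<8, i++
i=3 j=1: 4<8, i++
i=4 j=1: 5<8, i++
i=5 j=1: 6<8, i++
i=6 j=1: 7<8, i++
i=7 j=1: 10>8, j++
i=7 j=2: 10>9, j++
i=7 j=3: 10<11, i++

i=8, j=3, emitted=[]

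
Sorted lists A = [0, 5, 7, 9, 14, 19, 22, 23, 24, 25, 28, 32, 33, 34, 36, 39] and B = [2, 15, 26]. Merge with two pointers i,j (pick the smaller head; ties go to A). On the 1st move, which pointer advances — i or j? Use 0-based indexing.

i

i=0 j=0: A[i]=0<=B[j]=2 take 0, i++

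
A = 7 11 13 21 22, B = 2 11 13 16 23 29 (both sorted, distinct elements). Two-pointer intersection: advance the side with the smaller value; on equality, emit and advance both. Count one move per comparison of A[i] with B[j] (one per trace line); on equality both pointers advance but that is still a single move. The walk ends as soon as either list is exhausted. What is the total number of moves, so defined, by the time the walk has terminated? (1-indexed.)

[i=1,j=1] 7>2 → j++
[i=1,j=2] 7<11 → i++
[i=2,j=2] 11==11 emit → i++,j++
[i=3,j=3] 13==13 emit → i++,j++
[i=4,j=4] 21>16 → j++
[i=4,j=5] 21<23 → i++
[i=5,j=5] 22<23 → i++

7 moves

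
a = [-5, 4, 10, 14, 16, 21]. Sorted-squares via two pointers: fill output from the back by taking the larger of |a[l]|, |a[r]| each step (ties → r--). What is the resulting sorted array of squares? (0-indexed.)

[16, 25, 100, 196, 256, 441]

l=0 r=5: |-5|<=|21| out[5]=441, r--
l=0 r=4: |-5|<=|16| out[4]=256, r--
l=0 r=3: |-5|<=|14| out[3]=196, r--
l=0 r=2: |-5|<=|10| out[2]=100, r--
l=0 r=1: |-5|>|4| out[1]=25, l++
l=1 r=1: |4|<=|4| out[0]=16, r--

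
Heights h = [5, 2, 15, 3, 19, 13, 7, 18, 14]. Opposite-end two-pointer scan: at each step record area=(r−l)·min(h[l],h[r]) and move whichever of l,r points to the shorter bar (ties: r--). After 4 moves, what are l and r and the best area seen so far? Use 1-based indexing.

l=4, r=8, best area=84

l=1 r=9: min(5,14)*8=40 best=40 *, l++
l=2 r=9: min(2,14)*7=14 best=40, l++
l=3 r=9: min(15,14)*6=84 best=84 *, r--
l=3 r=8: min(15,18)*5=75 best=84, l++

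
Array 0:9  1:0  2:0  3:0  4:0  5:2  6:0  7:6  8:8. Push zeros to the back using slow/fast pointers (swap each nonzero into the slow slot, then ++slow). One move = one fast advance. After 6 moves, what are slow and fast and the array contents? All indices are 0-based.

slow=0 fast=0: a[fast]=9≠0 swap→a[0]=9, slow++,fast++
slow=1 fast=1: a[fast]=0, fast++
slow=1 fast=2: a[fast]=0, fast++
slow=1 fast=3: a[fast]=0, fast++
slow=1 fast=4: a[fast]=0, fast++
slow=1 fast=5: a[fast]=2≠0 swap→a[1]=2, slow++,fast++

slow=2, fast=6, a=[9, 2, 0, 0, 0, 0, 0, 6, 8]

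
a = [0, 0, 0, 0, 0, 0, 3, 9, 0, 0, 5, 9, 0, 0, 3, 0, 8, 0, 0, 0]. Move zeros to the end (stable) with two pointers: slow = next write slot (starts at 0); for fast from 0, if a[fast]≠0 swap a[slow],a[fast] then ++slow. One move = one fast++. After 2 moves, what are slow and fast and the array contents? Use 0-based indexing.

slow=0 fast=0: a[fast]=0, fast++
slow=0 fast=1: a[fast]=0, fast++

slow=0, fast=2, a=[0, 0, 0, 0, 0, 0, 3, 9, 0, 0, 5, 9, 0, 0, 3, 0, 8, 0, 0, 0]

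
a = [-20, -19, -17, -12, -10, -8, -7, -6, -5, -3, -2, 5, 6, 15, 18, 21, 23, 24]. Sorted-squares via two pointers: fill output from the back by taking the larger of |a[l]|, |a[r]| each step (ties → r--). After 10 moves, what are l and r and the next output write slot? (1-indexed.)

l=6, r=13, next write slot=8

[1,18] |-20|<=|24| out[18]=576 → r--
[1,17] |-20|<=|23| out[17]=529 → r--
[1,16] |-20|<=|21| out[16]=441 → r--
[1,15] |-20|>|18| out[15]=400 → l++
[2,15] |-19|>|18| out[14]=361 → l++
[3,15] |-17|<=|18| out[13]=324 → r--
[3,14] |-17|>|15| out[12]=289 → l++
[4,14] |-12|<=|15| out[11]=225 → r--
[4,13] |-12|>|6| out[10]=144 → l++
[5,13] |-10|>|6| out[9]=100 → l++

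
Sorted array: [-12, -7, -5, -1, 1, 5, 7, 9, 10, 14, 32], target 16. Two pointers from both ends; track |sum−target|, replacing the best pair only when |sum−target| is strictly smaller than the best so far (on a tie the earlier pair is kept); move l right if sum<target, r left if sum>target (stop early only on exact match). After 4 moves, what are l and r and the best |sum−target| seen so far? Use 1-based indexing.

[1,11] -12+32=20 d=4 * → r--
[1,10] -12+14=2 d=14 → l++
[2,10] -7+14=7 d=9 → l++
[3,10] -5+14=9 d=7 → l++

l=4, r=10, best |Δ|=4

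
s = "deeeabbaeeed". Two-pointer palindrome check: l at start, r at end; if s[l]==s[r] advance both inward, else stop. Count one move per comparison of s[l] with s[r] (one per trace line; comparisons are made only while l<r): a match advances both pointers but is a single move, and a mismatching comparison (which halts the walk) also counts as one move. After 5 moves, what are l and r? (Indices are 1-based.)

l=6, r=7

l=1 r=12: 'd'=='d', l++,r--
l=2 r=11: 'e'=='e', l++,r--
l=3 r=10: 'e'=='e', l++,r--
l=4 r=9: 'e'=='e', l++,r--
l=5 r=8: 'a'=='a', l++,r--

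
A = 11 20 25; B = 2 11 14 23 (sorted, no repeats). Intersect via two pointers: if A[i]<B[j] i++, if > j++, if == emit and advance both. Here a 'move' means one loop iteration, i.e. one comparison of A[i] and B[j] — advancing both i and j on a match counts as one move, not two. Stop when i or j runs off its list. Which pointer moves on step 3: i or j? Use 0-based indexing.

j

i=0 j=0: 11>2, j++
i=0 j=1: 11==11 emit, i++,j++
i=1 j=2: 20>14, j++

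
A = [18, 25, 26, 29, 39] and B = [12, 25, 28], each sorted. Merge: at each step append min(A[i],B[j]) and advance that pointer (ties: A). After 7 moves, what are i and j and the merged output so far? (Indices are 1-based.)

i=5, j=4, merged so far=[12, 18, 25, 25, 26, 28, 29]

[i=1,j=1] A[i]=18>B[j]=12 take 12 → j++
[i=1,j=2] A[i]=18<=B[j]=25 take 18 → i++
[i=2,j=2] A[i]=25<=B[j]=25 take 25 → i++
[i=3,j=2] A[i]=26>B[j]=25 take 25 → j++
[i=3,j=3] A[i]=26<=B[j]=28 take 26 → i++
[i=4,j=3] A[i]=29>B[j]=28 take 28 → j++
[i=4,j=4] B done, take A[i]=29 → i++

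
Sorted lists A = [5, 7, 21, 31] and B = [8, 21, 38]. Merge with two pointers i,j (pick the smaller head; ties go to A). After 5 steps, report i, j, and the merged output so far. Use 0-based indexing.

[i=0,j=0] A[i]=5<=B[j]=8 take 5 → i++
[i=1,j=0] A[i]=7<=B[j]=8 take 7 → i++
[i=2,j=0] A[i]=21>B[j]=8 take 8 → j++
[i=2,j=1] A[i]=21<=B[j]=21 take 21 → i++
[i=3,j=1] A[i]=31>B[j]=21 take 21 → j++

i=3, j=2, merged so far=[5, 7, 8, 21, 21]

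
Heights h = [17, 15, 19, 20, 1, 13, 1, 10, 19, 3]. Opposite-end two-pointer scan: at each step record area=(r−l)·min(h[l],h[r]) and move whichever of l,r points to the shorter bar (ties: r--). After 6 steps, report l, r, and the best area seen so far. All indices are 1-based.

[1,10] min(17,3)*9=27 best=27 * → r--
[1,9] min(17,19)*8=136 best=136 * → l++
[2,9] min(15,19)*7=105 best=136 → l++
[3,9] min(19,19)*6=114 best=136 → r--
[3,8] min(19,10)*5=50 best=136 → r--
[3,7] min(19,1)*4=4 best=136 → r--

l=3, r=6, best area=136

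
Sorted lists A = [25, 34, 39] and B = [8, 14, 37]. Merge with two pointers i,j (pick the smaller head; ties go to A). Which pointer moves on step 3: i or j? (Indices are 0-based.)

[i=0,j=0] A[i]=25>B[j]=8 take 8 → j++
[i=0,j=1] A[i]=25>B[j]=14 take 14 → j++
[i=0,j=2] A[i]=25<=B[j]=37 take 25 → i++

i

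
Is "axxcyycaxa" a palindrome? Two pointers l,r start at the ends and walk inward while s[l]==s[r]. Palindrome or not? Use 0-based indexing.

l=0 r=9: 'a'=='a', l++,r--
l=1 r=8: 'x'=='x', l++,r--
l=2 r=7: 'x'!='a', stop

not a palindrome (mismatch at 2,7)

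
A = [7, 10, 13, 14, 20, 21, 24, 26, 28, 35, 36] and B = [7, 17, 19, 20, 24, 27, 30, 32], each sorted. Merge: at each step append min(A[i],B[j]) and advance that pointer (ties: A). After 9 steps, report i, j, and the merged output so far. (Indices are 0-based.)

i=5, j=4, merged so far=[7, 7, 10, 13, 14, 17, 19, 20, 20]

i=0 j=0: A[i]=7<=B[j]=7 take 7, i++
i=1 j=0: A[i]=10>B[j]=7 take 7, j++
i=1 j=1: A[i]=10<=B[j]=17 take 10, i++
i=2 j=1: A[i]=13<=B[j]=17 take 13, i++
i=3 j=1: A[i]=14<=B[j]=17 take 14, i++
i=4 j=1: A[i]=20>B[j]=17 take 17, j++
i=4 j=2: A[i]=20>B[j]=19 take 19, j++
i=4 j=3: A[i]=20<=B[j]=20 take 20, i++
i=5 j=3: A[i]=21>B[j]=20 take 20, j++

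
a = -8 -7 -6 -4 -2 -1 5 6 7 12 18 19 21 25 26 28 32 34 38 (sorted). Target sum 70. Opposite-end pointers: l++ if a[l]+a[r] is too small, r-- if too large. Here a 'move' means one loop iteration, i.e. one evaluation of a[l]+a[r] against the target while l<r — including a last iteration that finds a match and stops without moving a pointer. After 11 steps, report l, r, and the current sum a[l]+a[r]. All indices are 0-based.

[0,18] -8+38=30 <70 → l++
[1,18] -7+38=31 <70 → l++
[2,18] -6+38=32 <70 → l++
[3,18] -4+38=34 <70 → l++
[4,18] -2+38=36 <70 → l++
[5,18] -1+38=37 <70 → l++
[6,18] 5+38=43 <70 → l++
[7,18] 6+38=44 <70 → l++
[8,18] 7+38=45 <70 → l++
[9,18] 12+38=50 <70 → l++
[10,18] 18+38=56 <70 → l++

l=11, r=18, sum=57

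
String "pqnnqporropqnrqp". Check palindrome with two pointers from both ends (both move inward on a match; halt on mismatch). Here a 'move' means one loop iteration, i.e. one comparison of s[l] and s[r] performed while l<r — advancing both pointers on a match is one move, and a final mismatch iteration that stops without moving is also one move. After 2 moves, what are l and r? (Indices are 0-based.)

l=2, r=13

[0,15] 'p'=='p' → l++,r--
[1,14] 'q'=='q' → l++,r--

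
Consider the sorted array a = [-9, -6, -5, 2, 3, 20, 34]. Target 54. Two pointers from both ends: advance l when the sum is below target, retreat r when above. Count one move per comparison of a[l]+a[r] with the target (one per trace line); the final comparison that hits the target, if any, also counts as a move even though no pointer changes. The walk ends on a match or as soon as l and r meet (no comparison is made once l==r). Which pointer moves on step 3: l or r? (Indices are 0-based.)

l

l=0 r=6: -9+34=25 <54, l++
l=1 r=6: -6+34=28 <54, l++
l=2 r=6: -5+34=29 <54, l++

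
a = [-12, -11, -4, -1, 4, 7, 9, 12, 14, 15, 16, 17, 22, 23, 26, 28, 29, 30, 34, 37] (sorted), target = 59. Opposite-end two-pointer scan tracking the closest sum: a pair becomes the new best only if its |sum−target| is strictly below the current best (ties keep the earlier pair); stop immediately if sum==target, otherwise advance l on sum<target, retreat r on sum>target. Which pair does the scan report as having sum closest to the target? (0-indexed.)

[0,19] -12+37=25 d=34 * → l++
[1,19] -11+37=26 d=33 * → l++
[2,19] -4+37=33 d=26 * → l++
[3,19] -1+37=36 d=23 * → l++
[4,19] 4+37=41 d=18 * → l++
[5,19] 7+37=44 d=15 * → l++
[6,19] 9+37=46 d=13 * → l++
[7,19] 12+37=49 d=10 * → l++
[8,19] 14+37=51 d=8 * → l++
[9,19] 15+37=52 d=7 * → l++
[10,19] 16+37=53 d=6 * → l++
[11,19] 17+37=54 d=5 * → l++
[12,19] 22+37=59 d=0 * → stop

pair (22, 37) with sum 59 (|Δ|=0)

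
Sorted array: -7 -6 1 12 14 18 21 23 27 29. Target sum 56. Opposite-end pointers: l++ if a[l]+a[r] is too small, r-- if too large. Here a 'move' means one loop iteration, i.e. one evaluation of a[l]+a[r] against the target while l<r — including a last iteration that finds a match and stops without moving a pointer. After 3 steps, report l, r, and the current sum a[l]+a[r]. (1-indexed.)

l=4, r=10, sum=41

[1,10] -7+29=22 <56 → l++
[2,10] -6+29=23 <56 → l++
[3,10] 1+29=30 <56 → l++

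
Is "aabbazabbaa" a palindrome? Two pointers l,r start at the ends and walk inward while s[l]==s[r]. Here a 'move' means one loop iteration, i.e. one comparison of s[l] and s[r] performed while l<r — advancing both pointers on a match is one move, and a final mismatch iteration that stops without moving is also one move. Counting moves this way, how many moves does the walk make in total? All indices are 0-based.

5 moves

[0,10] 'a'=='a' → l++,r--
[1,9] 'a'=='a' → l++,r--
[2,8] 'b'=='b' → l++,r--
[3,7] 'b'=='b' → l++,r--
[4,6] 'a'=='a' → l++,r--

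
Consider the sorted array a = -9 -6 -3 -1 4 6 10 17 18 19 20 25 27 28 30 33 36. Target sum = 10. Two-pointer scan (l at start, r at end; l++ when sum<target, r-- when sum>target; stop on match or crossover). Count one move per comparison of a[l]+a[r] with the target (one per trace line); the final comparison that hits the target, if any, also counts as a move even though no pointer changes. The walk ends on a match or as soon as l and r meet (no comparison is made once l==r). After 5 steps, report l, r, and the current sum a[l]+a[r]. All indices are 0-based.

l=0 r=16: -9+36=27 >10, r--
l=0 r=15: -9+33=24 >10, r--
l=0 r=14: -9+30=21 >10, r--
l=0 r=13: -9+28=19 >10, r--
l=0 r=12: -9+27=18 >10, r--

l=0, r=11, sum=16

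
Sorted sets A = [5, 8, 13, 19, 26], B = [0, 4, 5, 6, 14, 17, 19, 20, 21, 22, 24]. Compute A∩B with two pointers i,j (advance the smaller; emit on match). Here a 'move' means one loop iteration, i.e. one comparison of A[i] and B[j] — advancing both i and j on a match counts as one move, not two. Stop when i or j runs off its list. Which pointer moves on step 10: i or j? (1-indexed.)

[i=1,j=1] 5>0 → j++
[i=1,j=2] 5>4 → j++
[i=1,j=3] 5==5 emit → i++,j++
[i=2,j=4] 8>6 → j++
[i=2,j=5] 8<14 → i++
[i=3,j=5] 13<14 → i++
[i=4,j=5] 19>14 → j++
[i=4,j=6] 19>17 → j++
[i=4,j=7] 19==19 emit → i++,j++
[i=5,j=8] 26>20 → j++

j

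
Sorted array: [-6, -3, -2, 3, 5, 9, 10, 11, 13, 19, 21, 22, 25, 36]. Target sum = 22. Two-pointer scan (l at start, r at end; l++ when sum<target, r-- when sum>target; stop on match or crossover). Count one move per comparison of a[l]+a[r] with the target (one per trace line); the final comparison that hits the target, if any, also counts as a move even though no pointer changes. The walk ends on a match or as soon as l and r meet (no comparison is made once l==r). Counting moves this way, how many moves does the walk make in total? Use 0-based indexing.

l=0 r=13: -6+36=30 >22, r--
l=0 r=12: -6+25=19 <22, l++
l=1 r=12: -3+25=22, found

3 moves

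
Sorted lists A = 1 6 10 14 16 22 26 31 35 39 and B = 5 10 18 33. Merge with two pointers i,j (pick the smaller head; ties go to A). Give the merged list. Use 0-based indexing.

i=0 j=0: A[i]=1<=B[j]=5 take 1, i++
i=1 j=0: A[i]=6>B[j]=5 take 5, j++
i=1 j=1: A[i]=6<=B[j]=10 take 6, i++
i=2 j=1: A[i]=10<=B[j]=10 take 10, i++
i=3 j=1: A[i]=14>B[j]=10 take 10, j++
i=3 j=2: A[i]=14<=B[j]=18 take 14, i++
i=4 j=2: A[i]=16<=B[j]=18 take 16, i++
i=5 j=2: A[i]=22>B[j]=18 take 18, j++
i=5 j=3: A[i]=22<=B[j]=33 take 22, i++
i=6 j=3: A[i]=26<=B[j]=33 take 26, i++
i=7 j=3: A[i]=31<=B[j]=33 take 31, i++
i=8 j=3: A[i]=35>B[j]=33 take 33, j++
i=8 j=4: B done, take A[i]=35, i++
i=9 j=4: B done, take A[i]=39, i++

[1, 5, 6, 10, 10, 14, 16, 18, 22, 26, 31, 33, 35, 39]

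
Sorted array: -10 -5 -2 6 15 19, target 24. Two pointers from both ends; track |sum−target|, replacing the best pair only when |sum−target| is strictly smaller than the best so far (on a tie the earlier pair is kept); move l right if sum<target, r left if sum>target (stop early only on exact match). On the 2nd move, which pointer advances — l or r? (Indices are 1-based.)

l

[1,6] -10+19=9 d=15 * → l++
[2,6] -5+19=14 d=10 * → l++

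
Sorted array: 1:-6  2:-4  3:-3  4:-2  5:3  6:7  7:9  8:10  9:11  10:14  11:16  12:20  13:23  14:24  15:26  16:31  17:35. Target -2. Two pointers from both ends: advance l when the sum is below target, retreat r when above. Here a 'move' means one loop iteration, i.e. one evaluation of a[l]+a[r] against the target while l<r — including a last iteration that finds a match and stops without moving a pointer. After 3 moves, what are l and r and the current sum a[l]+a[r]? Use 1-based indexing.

l=1, r=14, sum=18

[1,17] -6+35=29 >-2 → r--
[1,16] -6+31=25 >-2 → r--
[1,15] -6+26=20 >-2 → r--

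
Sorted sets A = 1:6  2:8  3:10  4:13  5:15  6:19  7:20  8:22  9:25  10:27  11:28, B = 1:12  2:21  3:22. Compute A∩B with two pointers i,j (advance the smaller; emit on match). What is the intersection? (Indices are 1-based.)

intersection = [22]

[i=1,j=1] 6<12 → i++
[i=2,j=1] 8<12 → i++
[i=3,j=1] 10<12 → i++
[i=4,j=1] 13>12 → j++
[i=4,j=2] 13<21 → i++
[i=5,j=2] 15<21 → i++
[i=6,j=2] 19<21 → i++
[i=7,j=2] 20<21 → i++
[i=8,j=2] 22>21 → j++
[i=8,j=3] 22==22 emit → i++,j++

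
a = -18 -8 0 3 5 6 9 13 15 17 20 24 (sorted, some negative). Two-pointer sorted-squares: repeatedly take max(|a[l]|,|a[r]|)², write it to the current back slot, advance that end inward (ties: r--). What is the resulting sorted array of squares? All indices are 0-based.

[0, 9, 25, 36, 64, 81, 169, 225, 289, 324, 400, 576]

l=0 r=11: |-18|<=|24| out[11]=576, r--
l=0 r=10: |-18|<=|20| out[10]=400, r--
l=0 r=9: |-18|>|17| out[9]=324, l++
l=1 r=9: |-8|<=|17| out[8]=289, r--
l=1 r=8: |-8|<=|15| out[7]=225, r--
l=1 r=7: |-8|<=|13| out[6]=169, r--
l=1 r=6: |-8|<=|9| out[5]=81, r--
l=1 r=5: |-8|>|6| out[4]=64, l++
l=2 r=5: |0|<=|6| out[3]=36, r--
l=2 r=4: |0|<=|5| out[2]=25, r--
l=2 r=3: |0|<=|3| out[1]=9, r--
l=2 r=2: |0|<=|0| out[0]=0, r--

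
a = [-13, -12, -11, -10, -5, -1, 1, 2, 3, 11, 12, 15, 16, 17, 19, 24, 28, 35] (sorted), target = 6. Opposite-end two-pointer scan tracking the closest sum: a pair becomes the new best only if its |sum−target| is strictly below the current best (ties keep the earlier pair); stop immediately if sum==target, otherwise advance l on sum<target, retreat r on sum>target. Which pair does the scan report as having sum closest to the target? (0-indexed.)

pair (-13, 19) with sum 6 (|Δ|=0)

l=0 r=17: -13+35=22 d=16 *, r--
l=0 r=16: -13+28=15 d=9 *, r--
l=0 r=15: -13+24=11 d=5 *, r--
l=0 r=14: -13+19=6 d=0 *, stop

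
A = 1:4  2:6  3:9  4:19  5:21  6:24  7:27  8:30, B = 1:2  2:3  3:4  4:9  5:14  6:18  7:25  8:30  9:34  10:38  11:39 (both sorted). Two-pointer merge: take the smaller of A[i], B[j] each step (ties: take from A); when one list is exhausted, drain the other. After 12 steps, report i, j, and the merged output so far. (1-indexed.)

[i=1,j=1] A[i]=4>B[j]=2 take 2 → j++
[i=1,j=2] A[i]=4>B[j]=3 take 3 → j++
[i=1,j=3] A[i]=4<=B[j]=4 take 4 → i++
[i=2,j=3] A[i]=6>B[j]=4 take 4 → j++
[i=2,j=4] A[i]=6<=B[j]=9 take 6 → i++
[i=3,j=4] A[i]=9<=B[j]=9 take 9 → i++
[i=4,j=4] A[i]=19>B[j]=9 take 9 → j++
[i=4,j=5] A[i]=19>B[j]=14 take 14 → j++
[i=4,j=6] A[i]=19>B[j]=18 take 18 → j++
[i=4,j=7] A[i]=19<=B[j]=25 take 19 → i++
[i=5,j=7] A[i]=21<=B[j]=25 take 21 → i++
[i=6,j=7] A[i]=24<=B[j]=25 take 24 → i++

i=7, j=7, merged so far=[2, 3, 4, 4, 6, 9, 9, 14, 18, 19, 21, 24]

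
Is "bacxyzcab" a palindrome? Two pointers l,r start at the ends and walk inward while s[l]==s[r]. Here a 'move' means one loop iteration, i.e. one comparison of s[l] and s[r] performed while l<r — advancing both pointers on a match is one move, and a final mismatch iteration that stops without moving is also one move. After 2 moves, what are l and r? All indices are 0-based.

l=2, r=6

l=0 r=8: 'b'=='b', l++,r--
l=1 r=7: 'a'=='a', l++,r--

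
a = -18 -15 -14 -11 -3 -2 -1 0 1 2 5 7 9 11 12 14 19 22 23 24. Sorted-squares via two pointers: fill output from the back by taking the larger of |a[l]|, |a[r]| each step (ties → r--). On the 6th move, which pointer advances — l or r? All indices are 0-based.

l

l=0 r=19: |-18|<=|24| out[19]=576, r--
l=0 r=18: |-18|<=|23| out[18]=529, r--
l=0 r=17: |-18|<=|22| out[17]=484, r--
l=0 r=16: |-18|<=|19| out[16]=361, r--
l=0 r=15: |-18|>|14| out[15]=324, l++
l=1 r=15: |-15|>|14| out[14]=225, l++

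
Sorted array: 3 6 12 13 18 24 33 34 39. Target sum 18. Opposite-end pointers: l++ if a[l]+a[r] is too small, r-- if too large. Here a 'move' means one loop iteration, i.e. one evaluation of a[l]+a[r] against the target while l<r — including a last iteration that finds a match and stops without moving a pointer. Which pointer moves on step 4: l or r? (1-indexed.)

l=1 r=9: 3+39=42 >18, r--
l=1 r=8: 3+34=37 >18, r--
l=1 r=7: 3+33=36 >18, r--
l=1 r=6: 3+24=27 >18, r--

r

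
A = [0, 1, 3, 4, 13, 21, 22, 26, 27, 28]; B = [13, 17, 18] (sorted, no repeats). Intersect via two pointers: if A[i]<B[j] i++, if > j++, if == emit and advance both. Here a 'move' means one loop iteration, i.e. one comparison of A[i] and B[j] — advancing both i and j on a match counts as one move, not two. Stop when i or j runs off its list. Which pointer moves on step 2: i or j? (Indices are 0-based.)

[i=0,j=0] 0<13 → i++
[i=1,j=0] 1<13 → i++

i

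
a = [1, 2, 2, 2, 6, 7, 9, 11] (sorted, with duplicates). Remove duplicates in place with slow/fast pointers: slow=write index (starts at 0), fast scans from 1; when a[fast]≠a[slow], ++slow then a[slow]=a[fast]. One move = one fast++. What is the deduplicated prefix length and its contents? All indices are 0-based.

(s=0,f=1) a[fast]=2≠a[slow]=1 write a[1]=2 → slow++,fast++
(s=1,f=2) a[fast]=2=a[slow] dup → fast++
(s=1,f=3) a[fast]=2=a[slow] dup → fast++
(s=1,f=4) a[fast]=6≠a[slow]=2 write a[2]=6 → slow++,fast++
(s=2,f=5) a[fast]=7≠a[slow]=6 write a[3]=7 → slow++,fast++
(s=3,f=6) a[fast]=9≠a[slow]=7 write a[4]=9 → slow++,fast++
(s=4,f=7) a[fast]=11≠a[slow]=9 write a[5]=11 → slow++,fast++

length 6; prefix = [1, 2, 6, 7, 9, 11]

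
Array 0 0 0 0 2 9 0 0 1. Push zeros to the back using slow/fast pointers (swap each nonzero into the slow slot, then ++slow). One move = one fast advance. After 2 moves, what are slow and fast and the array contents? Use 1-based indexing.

slow=1, fast=3, a=[0, 0, 0, 0, 2, 9, 0, 0, 1]

(s=1,f=1) a[fast]=0 → fast++
(s=1,f=2) a[fast]=0 → fast++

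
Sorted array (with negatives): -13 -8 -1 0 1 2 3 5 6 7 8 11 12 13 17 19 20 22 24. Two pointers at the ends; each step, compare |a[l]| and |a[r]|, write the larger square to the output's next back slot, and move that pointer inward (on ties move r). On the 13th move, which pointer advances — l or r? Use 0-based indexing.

[0,18] |-13|<=|24| out[18]=576 → r--
[0,17] |-13|<=|22| out[17]=484 → r--
[0,16] |-13|<=|20| out[16]=400 → r--
[0,15] |-13|<=|19| out[15]=361 → r--
[0,14] |-13|<=|17| out[14]=289 → r--
[0,13] |-13|<=|13| out[13]=169 → r--
[0,12] |-13|>|12| out[12]=169 → l++
[1,12] |-8|<=|12| out[11]=144 → r--
[1,11] |-8|<=|11| out[10]=121 → r--
[1,10] |-8|<=|8| out[9]=64 → r--
[1,9] |-8|>|7| out[8]=64 → l++
[2,9] |-1|<=|7| out[7]=49 → r--
[2,8] |-1|<=|6| out[6]=36 → r--

r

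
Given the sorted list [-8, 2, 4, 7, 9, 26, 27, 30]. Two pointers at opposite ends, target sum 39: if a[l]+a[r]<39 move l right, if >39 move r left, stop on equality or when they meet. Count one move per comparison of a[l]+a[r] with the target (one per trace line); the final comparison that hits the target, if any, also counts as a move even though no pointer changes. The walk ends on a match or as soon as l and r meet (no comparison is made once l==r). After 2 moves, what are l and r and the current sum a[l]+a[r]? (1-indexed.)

l=3, r=8, sum=34

l=1 r=8: -8+30=22 <39, l++
l=2 r=8: 2+30=32 <39, l++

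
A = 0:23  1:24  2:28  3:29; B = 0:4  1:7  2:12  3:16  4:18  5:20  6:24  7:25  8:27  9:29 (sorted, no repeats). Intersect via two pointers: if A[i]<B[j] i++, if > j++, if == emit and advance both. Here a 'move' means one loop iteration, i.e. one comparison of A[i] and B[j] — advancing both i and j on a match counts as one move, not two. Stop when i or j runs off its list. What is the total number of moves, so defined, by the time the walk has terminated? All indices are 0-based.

12 moves

i=0 j=0: 23>4, j++
i=0 j=1: 23>7, j++
i=0 j=2: 23>12, j++
i=0 j=3: 23>16, j++
i=0 j=4: 23>18, j++
i=0 j=5: 23>20, j++
i=0 j=6: 23<24, i++
i=1 j=6: 24==24 emit, i++,j++
i=2 j=7: 28>25, j++
i=2 j=8: 28>27, j++
i=2 j=9: 28<29, i++
i=3 j=9: 29==29 emit, i++,j++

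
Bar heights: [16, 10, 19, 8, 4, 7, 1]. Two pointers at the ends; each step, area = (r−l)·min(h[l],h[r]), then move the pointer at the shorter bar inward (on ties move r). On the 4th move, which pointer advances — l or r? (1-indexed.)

[1,7] min(16,1)*6=6 best=6 * → r--
[1,6] min(16,7)*5=35 best=35 * → r--
[1,5] min(16,4)*4=16 best=35 → r--
[1,4] min(16,8)*3=24 best=35 → r--

r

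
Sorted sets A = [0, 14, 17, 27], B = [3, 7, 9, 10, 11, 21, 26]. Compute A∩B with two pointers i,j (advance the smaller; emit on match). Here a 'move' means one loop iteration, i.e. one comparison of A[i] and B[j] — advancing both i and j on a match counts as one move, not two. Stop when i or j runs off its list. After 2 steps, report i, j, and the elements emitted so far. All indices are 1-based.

[i=1,j=1] 0<3 → i++
[i=2,j=1] 14>3 → j++

i=2, j=2, emitted=[]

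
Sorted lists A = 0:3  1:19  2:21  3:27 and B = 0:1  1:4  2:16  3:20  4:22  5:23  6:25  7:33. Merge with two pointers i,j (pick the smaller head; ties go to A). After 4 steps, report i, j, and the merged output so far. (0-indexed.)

i=0 j=0: A[i]=3>B[j]=1 take 1, j++
i=0 j=1: A[i]=3<=B[j]=4 take 3, i++
i=1 j=1: A[i]=19>B[j]=4 take 4, j++
i=1 j=2: A[i]=19>B[j]=16 take 16, j++

i=1, j=3, merged so far=[1, 3, 4, 16]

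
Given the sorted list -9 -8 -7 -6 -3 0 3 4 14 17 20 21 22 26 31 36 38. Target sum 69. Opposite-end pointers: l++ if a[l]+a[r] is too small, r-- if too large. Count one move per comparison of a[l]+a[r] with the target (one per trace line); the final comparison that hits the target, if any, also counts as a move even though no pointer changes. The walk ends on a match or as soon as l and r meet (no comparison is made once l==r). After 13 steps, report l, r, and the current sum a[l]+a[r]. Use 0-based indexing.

l=13, r=16, sum=64

l=0 r=16: -9+38=29 <69, l++
l=1 r=16: -8+38=30 <69, l++
l=2 r=16: -7+38=31 <69, l++
l=3 r=16: -6+38=32 <69, l++
l=4 r=16: -3+38=35 <69, l++
l=5 r=16: 0+38=38 <69, l++
l=6 r=16: 3+38=41 <69, l++
l=7 r=16: 4+38=42 <69, l++
l=8 r=16: 14+38=52 <69, l++
l=9 r=16: 17+38=55 <69, l++
l=10 r=16: 20+38=58 <69, l++
l=11 r=16: 21+38=59 <69, l++
l=12 r=16: 22+38=60 <69, l++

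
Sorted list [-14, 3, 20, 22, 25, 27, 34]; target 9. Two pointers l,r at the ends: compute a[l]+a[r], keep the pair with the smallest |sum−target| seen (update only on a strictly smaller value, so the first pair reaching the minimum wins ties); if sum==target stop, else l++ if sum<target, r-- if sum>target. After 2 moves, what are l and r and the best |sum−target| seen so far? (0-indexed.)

l=0, r=4, best |Δ|=4

[0,6] -14+34=20 d=11 * → r--
[0,5] -14+27=13 d=4 * → r--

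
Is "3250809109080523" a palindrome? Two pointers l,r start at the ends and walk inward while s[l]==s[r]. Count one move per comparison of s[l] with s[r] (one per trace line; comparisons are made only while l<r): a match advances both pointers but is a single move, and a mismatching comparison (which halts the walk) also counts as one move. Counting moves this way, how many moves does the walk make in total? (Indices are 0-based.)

8 moves

l=0 r=15: '3'=='3', l++,r--
l=1 r=14: '2'=='2', l++,r--
l=2 r=13: '5'=='5', l++,r--
l=3 r=12: '0'=='0', l++,r--
l=4 r=11: '8'=='8', l++,r--
l=5 r=10: '0'=='0', l++,r--
l=6 r=9: '9'=='9', l++,r--
l=7 r=8: '1'!='0', stop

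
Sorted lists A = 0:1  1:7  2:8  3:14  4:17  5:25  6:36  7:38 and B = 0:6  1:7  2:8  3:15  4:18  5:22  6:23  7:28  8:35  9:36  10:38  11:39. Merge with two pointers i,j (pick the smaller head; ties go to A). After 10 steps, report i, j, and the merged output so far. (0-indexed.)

i=5, j=5, merged so far=[1, 6, 7, 7, 8, 8, 14, 15, 17, 18]

i=0 j=0: A[i]=1<=B[j]=6 take 1, i++
i=1 j=0: A[i]=7>B[j]=6 take 6, j++
i=1 j=1: A[i]=7<=B[j]=7 take 7, i++
i=2 j=1: A[i]=8>B[j]=7 take 7, j++
i=2 j=2: A[i]=8<=B[j]=8 take 8, i++
i=3 j=2: A[i]=14>B[j]=8 take 8, j++
i=3 j=3: A[i]=14<=B[j]=15 take 14, i++
i=4 j=3: A[i]=17>B[j]=15 take 15, j++
i=4 j=4: A[i]=17<=B[j]=18 take 17, i++
i=5 j=4: A[i]=25>B[j]=18 take 18, j++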